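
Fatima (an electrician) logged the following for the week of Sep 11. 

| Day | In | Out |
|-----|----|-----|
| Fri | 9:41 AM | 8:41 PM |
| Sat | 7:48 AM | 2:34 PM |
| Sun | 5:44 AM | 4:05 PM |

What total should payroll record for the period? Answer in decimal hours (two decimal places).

Fri: 9:41 AM–8:41 PM = 11 h 0 min
Sat: 7:48 AM–2:34 PM = 6 h 46 min
Sun: 5:44 AM–4:05 PM = 10 h 21 min
Total: 11 h 0 min + 6 h 46 min + 10 h 21 min = 28 h 7 min.

28.12 hours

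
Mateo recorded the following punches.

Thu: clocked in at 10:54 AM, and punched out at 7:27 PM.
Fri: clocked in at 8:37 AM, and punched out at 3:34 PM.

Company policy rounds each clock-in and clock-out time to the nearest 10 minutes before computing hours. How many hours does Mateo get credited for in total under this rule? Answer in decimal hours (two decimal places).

Thu: in 10:54 AM→10:50 AM, out 7:27 PM→7:30 PM; 8 h 40 min
Fri: in 8:37 AM→8:40 AM, out 3:34 PM→3:30 PM; 6 h 50 min
Total credited: 15 h 30 min.

15.50 hours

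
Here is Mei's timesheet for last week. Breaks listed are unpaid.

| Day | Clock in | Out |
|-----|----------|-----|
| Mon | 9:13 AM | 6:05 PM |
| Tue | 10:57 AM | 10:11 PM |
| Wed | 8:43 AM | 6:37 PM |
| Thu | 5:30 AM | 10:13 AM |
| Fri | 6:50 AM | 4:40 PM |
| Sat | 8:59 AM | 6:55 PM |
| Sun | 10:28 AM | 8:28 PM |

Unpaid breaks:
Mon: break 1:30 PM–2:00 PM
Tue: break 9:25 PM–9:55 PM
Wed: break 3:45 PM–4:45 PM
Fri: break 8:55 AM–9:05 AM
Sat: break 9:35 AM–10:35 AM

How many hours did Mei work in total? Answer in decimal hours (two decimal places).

Mon: 9:13 AM–6:05 PM = 8 h 52 min; less 30 min break → 8 h 22 min
Tue: 10:57 AM–10:11 PM = 11 h 14 min; less 30 min break → 10 h 44 min
Wed: 8:43 AM–6:37 PM = 9 h 54 min; less 60 min break → 8 h 54 min
Thu: 5:30 AM–10:13 AM = 4 h 43 min
Fri: 6:50 AM–4:40 PM = 9 h 50 min; less 10 min break → 9 h 40 min
Sat: 8:59 AM–6:55 PM = 9 h 56 min; less 60 min break → 8 h 56 min
Sun: 10:28 AM–8:28 PM = 10 h 0 min
Total: 8 h 22 min + 10 h 44 min + 8 h 54 min + 4 h 43 min + 9 h 40 min + 8 h 56 min + 10 h 0 min = 61 h 19 min.

61.32 hours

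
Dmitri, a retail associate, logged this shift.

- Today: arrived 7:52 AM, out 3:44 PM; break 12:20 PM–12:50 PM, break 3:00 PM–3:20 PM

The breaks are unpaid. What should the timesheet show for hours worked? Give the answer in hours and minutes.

7 h 2 min

Today: 7:52 AM–3:44 PM = 7 h 52 min; less 50 min break → 7 h 2 min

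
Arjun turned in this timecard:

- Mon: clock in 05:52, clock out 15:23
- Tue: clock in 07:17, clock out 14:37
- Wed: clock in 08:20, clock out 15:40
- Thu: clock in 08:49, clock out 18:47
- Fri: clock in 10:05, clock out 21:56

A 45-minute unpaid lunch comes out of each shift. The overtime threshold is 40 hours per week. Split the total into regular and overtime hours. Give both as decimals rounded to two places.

Mon: 05:52–15:23 = 9 h 31 min; less 45 min break → 8 h 46 min
Tue: 07:17–14:37 = 7 h 20 min; less 45 min break → 6 h 35 min
Wed: 08:20–15:40 = 7 h 20 min; less 45 min break → 6 h 35 min
Thu: 08:49–18:47 = 9 h 58 min; less 45 min break → 9 h 13 min
Fri: 10:05–21:56 = 11 h 51 min; less 45 min break → 11 h 6 min
Total worked: 42 h 15 min = 42.25 h.
Threshold 40 h → overtime 2 h 15 min, regular 40 h 0 min.

Regular 40.00 hours, overtime 2.25 hours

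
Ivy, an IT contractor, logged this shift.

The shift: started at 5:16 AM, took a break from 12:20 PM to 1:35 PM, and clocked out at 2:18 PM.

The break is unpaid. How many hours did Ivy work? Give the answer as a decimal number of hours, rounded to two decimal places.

7.78 hours

The shift: 5:16 AM–2:18 PM = 9 h 2 min; less 75 min break → 7 h 47 min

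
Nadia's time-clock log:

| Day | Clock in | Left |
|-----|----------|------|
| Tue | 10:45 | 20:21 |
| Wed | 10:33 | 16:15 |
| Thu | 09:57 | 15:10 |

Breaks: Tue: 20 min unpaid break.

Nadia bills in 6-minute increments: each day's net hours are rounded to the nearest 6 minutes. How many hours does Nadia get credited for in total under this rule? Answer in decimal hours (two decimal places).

20.20 hours

Tue: 10:45–20:21 = 9 h 36 min − 20 min = 9 h 16 min → rounds to 9 h 18 min
Wed: 10:33–16:15 = 5 h 42 min → rounds to 5 h 42 min
Thu: 09:57–15:10 = 5 h 13 min → rounds to 5 h 12 min
Total credited: 20 h 12 min.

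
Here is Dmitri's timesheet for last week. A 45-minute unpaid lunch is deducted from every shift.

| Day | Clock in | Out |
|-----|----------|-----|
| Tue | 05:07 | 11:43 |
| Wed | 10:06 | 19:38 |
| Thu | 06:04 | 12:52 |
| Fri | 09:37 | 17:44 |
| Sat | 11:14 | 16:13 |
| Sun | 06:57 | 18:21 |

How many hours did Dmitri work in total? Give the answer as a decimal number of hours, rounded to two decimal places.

42.93 hours

Tue: 05:07–11:43 = 6 h 36 min; less 45 min break → 5 h 51 min
Wed: 10:06–19:38 = 9 h 32 min; less 45 min break → 8 h 47 min
Thu: 06:04–12:52 = 6 h 48 min; less 45 min break → 6 h 3 min
Fri: 09:37–17:44 = 8 h 7 min; less 45 min break → 7 h 22 min
Sat: 11:14–16:13 = 4 h 59 min; less 45 min break → 4 h 14 min
Sun: 06:57–18:21 = 11 h 24 min; less 45 min break → 10 h 39 min
Total: 5 h 51 min + 8 h 47 min + 6 h 3 min + 7 h 22 min + 4 h 14 min + 10 h 39 min = 42 h 56 min.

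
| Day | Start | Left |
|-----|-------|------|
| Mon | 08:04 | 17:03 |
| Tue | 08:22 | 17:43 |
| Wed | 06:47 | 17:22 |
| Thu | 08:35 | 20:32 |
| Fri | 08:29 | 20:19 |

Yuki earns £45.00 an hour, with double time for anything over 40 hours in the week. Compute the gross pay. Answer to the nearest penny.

£2943.00

Mon: 08:04–17:03 = 8 h 59 min
Tue: 08:22–17:43 = 9 h 21 min
Wed: 06:47–17:22 = 10 h 35 min
Thu: 08:35–20:32 = 11 h 57 min
Fri: 08:29–20:19 = 11 h 50 min
Total worked: 52 h 42 min = 3162 min.
Regular 40 h 0 min = 2400 min at £45.00/h; overtime 12 h 42 min = 762 min at £90.00/h.
Pay = (2400 × £45.00 + 762 × £90.00) ÷ 60 = £2943.00.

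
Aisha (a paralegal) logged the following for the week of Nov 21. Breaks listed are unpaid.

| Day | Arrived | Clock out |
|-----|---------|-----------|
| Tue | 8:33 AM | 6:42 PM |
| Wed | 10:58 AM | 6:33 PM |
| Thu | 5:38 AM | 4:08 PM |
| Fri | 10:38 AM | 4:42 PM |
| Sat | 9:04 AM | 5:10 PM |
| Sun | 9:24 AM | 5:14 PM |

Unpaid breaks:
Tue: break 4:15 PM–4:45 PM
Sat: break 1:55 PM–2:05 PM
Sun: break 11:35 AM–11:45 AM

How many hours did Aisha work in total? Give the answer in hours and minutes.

49 h 24 min

Tue: 8:33 AM–6:42 PM = 10 h 9 min; less 30 min break → 9 h 39 min
Wed: 10:58 AM–6:33 PM = 7 h 35 min
Thu: 5:38 AM–4:08 PM = 10 h 30 min
Fri: 10:38 AM–4:42 PM = 6 h 4 min
Sat: 9:04 AM–5:10 PM = 8 h 6 min; less 10 min break → 7 h 56 min
Sun: 9:24 AM–5:14 PM = 7 h 50 min; less 10 min break → 7 h 40 min
Total: 9 h 39 min + 7 h 35 min + 10 h 30 min + 6 h 4 min + 7 h 56 min + 7 h 40 min = 49 h 24 min.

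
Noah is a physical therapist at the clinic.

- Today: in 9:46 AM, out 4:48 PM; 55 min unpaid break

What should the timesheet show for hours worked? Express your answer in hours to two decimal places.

Today: 9:46 AM–4:48 PM = 7 h 2 min; less 55 min break → 6 h 7 min

6.12 hours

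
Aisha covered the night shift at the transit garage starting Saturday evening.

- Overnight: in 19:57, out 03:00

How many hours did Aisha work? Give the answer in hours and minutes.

Overnight: 19:57 → midnight = 4 h 3 min; midnight → 03:00 = 3 h 0 min; span 7 h 3 min

7 h 3 min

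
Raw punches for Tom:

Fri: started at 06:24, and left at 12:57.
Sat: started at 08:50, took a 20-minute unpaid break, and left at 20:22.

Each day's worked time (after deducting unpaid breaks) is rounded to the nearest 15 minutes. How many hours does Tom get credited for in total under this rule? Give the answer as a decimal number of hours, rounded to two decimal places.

17.75 hours

Fri: 06:24–12:57 = 6 h 33 min → rounds to 6 h 30 min
Sat: 08:50–20:22 = 11 h 32 min − 20 min = 11 h 12 min → rounds to 11 h 15 min
Total credited: 17 h 45 min.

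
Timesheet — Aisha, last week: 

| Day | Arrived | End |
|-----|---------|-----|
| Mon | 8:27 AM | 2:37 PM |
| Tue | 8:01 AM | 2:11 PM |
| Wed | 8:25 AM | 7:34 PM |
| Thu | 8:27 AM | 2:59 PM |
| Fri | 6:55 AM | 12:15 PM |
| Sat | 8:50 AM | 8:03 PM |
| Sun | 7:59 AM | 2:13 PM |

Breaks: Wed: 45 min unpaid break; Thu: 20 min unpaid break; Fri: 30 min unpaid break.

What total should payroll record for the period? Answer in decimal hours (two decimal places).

Mon: 8:27 AM–2:37 PM = 6 h 10 min
Tue: 8:01 AM–2:11 PM = 6 h 10 min
Wed: 8:25 AM–7:34 PM = 11 h 9 min; less 45 min break → 10 h 24 min
Thu: 8:27 AM–2:59 PM = 6 h 32 min; less 20 min break → 6 h 12 min
Fri: 6:55 AM–12:15 PM = 5 h 20 min; less 30 min break → 4 h 50 min
Sat: 8:50 AM–8:03 PM = 11 h 13 min
Sun: 7:59 AM–2:13 PM = 6 h 14 min
Total: 6 h 10 min + 6 h 10 min + 10 h 24 min + 6 h 12 min + 4 h 50 min + 11 h 13 min + 6 h 14 min = 51 h 13 min.

51.22 hours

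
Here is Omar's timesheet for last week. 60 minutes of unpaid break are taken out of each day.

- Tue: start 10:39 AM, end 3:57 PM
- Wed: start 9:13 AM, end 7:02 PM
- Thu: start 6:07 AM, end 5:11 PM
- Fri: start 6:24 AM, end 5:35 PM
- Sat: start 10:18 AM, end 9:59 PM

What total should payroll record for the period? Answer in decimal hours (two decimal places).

Tue: 10:39 AM–3:57 PM = 5 h 18 min; less 60 min break → 4 h 18 min
Wed: 9:13 AM–7:02 PM = 9 h 49 min; less 60 min break → 8 h 49 min
Thu: 6:07 AM–5:11 PM = 11 h 4 min; less 60 min break → 10 h 4 min
Fri: 6:24 AM–5:35 PM = 11 h 11 min; less 60 min break → 10 h 11 min
Sat: 10:18 AM–9:59 PM = 11 h 41 min; less 60 min break → 10 h 41 min
Total: 4 h 18 min + 8 h 49 min + 10 h 4 min + 10 h 11 min + 10 h 41 min = 44 h 3 min.

44.05 hours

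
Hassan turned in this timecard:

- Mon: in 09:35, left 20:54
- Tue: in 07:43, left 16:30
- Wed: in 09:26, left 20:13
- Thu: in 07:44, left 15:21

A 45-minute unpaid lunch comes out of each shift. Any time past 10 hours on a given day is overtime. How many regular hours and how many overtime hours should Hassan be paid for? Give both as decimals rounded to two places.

Mon: 09:35–20:54 = 11 h 19 min; less 45 min break → 10 h 34 min
Tue: 07:43–16:30 = 8 h 47 min; less 45 min break → 8 h 2 min
Wed: 09:26–20:13 = 10 h 47 min; less 45 min break → 10 h 2 min
Thu: 07:44–15:21 = 7 h 37 min; less 45 min break → 6 h 52 min
Mon reg 10 h 0 min / OT 0 h 34 min; Tue reg 8 h 2 min / OT 0 h 0 min; Wed reg 10 h 0 min / OT 0 h 2 min; Thu reg 6 h 52 min / OT 0 h 0 min.
Totals: regular 34 h 54 min, overtime 0 h 36 min.

Regular 34.90 hours, overtime 0.60 hours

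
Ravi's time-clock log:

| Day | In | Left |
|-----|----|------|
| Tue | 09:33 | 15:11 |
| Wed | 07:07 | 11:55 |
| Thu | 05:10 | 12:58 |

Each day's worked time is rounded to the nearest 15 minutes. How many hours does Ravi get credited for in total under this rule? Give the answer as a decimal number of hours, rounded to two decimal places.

18.25 hours

Tue: 09:33–15:11 = 5 h 38 min → rounds to 5 h 45 min
Wed: 07:07–11:55 = 4 h 48 min → rounds to 4 h 45 min
Thu: 05:10–12:58 = 7 h 48 min → rounds to 7 h 45 min
Total credited: 18 h 15 min.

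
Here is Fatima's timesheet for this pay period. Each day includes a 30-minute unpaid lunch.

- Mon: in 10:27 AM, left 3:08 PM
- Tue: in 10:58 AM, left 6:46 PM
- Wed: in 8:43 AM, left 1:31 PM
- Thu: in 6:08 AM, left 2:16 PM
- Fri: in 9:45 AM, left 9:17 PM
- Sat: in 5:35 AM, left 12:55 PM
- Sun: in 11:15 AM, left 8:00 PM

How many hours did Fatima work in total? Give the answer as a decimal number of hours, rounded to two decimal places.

Mon: 10:27 AM–3:08 PM = 4 h 41 min; less 30 min break → 4 h 11 min
Tue: 10:58 AM–6:46 PM = 7 h 48 min; less 30 min break → 7 h 18 min
Wed: 8:43 AM–1:31 PM = 4 h 48 min; less 30 min break → 4 h 18 min
Thu: 6:08 AM–2:16 PM = 8 h 8 min; less 30 min break → 7 h 38 min
Fri: 9:45 AM–9:17 PM = 11 h 32 min; less 30 min break → 11 h 2 min
Sat: 5:35 AM–12:55 PM = 7 h 20 min; less 30 min break → 6 h 50 min
Sun: 11:15 AM–8:00 PM = 8 h 45 min; less 30 min break → 8 h 15 min
Total: 4 h 11 min + 7 h 18 min + 4 h 18 min + 7 h 38 min + 11 h 2 min + 6 h 50 min + 8 h 15 min = 49 h 32 min.

49.53 hours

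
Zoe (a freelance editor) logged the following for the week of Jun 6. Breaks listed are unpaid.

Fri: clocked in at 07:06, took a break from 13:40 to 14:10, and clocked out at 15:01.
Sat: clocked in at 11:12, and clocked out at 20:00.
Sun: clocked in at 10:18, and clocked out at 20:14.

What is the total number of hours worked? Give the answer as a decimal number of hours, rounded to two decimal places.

Fri: 07:06–15:01 = 7 h 55 min; less 30 min break → 7 h 25 min
Sat: 11:12–20:00 = 8 h 48 min
Sun: 10:18–20:14 = 9 h 56 min
Total: 7 h 25 min + 8 h 48 min + 9 h 56 min = 26 h 9 min.

26.15 hours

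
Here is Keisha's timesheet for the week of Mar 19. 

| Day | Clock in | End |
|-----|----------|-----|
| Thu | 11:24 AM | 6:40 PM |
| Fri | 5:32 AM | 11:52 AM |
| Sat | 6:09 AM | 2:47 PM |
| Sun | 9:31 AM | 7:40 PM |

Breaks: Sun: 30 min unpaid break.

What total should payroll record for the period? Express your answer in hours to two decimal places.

31.88 hours

Thu: 11:24 AM–6:40 PM = 7 h 16 min
Fri: 5:32 AM–11:52 AM = 6 h 20 min
Sat: 6:09 AM–2:47 PM = 8 h 38 min
Sun: 9:31 AM–7:40 PM = 10 h 9 min; less 30 min break → 9 h 39 min
Total: 7 h 16 min + 6 h 20 min + 8 h 38 min + 9 h 39 min = 31 h 53 min.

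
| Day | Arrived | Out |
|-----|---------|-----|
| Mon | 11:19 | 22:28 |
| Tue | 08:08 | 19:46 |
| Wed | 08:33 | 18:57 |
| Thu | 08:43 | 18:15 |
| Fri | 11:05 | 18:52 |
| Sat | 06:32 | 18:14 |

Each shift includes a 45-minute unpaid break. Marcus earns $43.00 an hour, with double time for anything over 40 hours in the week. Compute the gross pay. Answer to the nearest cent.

$3242.20

Mon: 11:19–22:28 = 11 h 9 min; less 45 min break → 10 h 24 min
Tue: 08:08–19:46 = 11 h 38 min; less 45 min break → 10 h 53 min
Wed: 08:33–18:57 = 10 h 24 min; less 45 min break → 9 h 39 min
Thu: 08:43–18:15 = 9 h 32 min; less 45 min break → 8 h 47 min
Fri: 11:05–18:52 = 7 h 47 min; less 45 min break → 7 h 2 min
Sat: 06:32–18:14 = 11 h 42 min; less 45 min break → 10 h 57 min
Total worked: 57 h 42 min = 3462 min.
Regular 40 h 0 min = 2400 min at $43.00/h; overtime 17 h 42 min = 1062 min at $86.00/h.
Pay = (2400 × $43.00 + 1062 × $86.00) ÷ 60 = $3242.20.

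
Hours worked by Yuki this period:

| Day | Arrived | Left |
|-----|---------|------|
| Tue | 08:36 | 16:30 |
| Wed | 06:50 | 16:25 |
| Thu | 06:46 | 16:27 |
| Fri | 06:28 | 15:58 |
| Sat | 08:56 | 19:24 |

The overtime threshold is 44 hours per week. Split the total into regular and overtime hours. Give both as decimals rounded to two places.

Tue: 08:36–16:30 = 7 h 54 min
Wed: 06:50–16:25 = 9 h 35 min
Thu: 06:46–16:27 = 9 h 41 min
Fri: 06:28–15:58 = 9 h 30 min
Sat: 08:56–19:24 = 10 h 28 min
Total worked: 47 h 8 min = 47.13 h.
Threshold 44 h → overtime 3 h 8 min, regular 44 h 0 min.

Regular 44.00 hours, overtime 3.13 hours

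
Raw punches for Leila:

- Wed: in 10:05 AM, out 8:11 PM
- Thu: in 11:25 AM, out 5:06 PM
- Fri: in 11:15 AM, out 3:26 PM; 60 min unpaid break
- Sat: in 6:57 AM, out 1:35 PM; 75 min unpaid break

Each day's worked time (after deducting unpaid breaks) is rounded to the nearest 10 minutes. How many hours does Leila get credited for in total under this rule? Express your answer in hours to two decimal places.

24.33 hours

Wed: 10:05 AM–8:11 PM = 10 h 6 min → rounds to 10 h 10 min
Thu: 11:25 AM–5:06 PM = 5 h 41 min → rounds to 5 h 40 min
Fri: 11:15 AM–3:26 PM = 4 h 11 min − 60 min = 3 h 11 min → rounds to 3 h 10 min
Sat: 6:57 AM–1:35 PM = 6 h 38 min − 75 min = 5 h 23 min → rounds to 5 h 20 min
Total credited: 24 h 20 min.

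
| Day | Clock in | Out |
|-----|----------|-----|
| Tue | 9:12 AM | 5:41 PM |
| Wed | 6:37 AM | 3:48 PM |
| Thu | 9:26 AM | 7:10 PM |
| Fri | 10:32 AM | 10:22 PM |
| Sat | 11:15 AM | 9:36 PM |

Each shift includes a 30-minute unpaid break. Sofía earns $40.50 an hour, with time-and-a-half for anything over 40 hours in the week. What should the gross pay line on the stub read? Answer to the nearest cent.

$2050.31

Tue: 9:12 AM–5:41 PM = 8 h 29 min; less 30 min break → 7 h 59 min
Wed: 6:37 AM–3:48 PM = 9 h 11 min; less 30 min break → 8 h 41 min
Thu: 9:26 AM–7:10 PM = 9 h 44 min; less 30 min break → 9 h 14 min
Fri: 10:32 AM–10:22 PM = 11 h 50 min; less 30 min break → 11 h 20 min
Sat: 11:15 AM–9:36 PM = 10 h 21 min; less 30 min break → 9 h 51 min
Total worked: 47 h 5 min = 2825 min.
Regular 40 h 0 min = 2400 min at $40.50/h; overtime 7 h 5 min = 425 min at $60.75/h.
Pay = (2400 × $40.50 + 425 × $60.75) ÷ 60 = $2050.31.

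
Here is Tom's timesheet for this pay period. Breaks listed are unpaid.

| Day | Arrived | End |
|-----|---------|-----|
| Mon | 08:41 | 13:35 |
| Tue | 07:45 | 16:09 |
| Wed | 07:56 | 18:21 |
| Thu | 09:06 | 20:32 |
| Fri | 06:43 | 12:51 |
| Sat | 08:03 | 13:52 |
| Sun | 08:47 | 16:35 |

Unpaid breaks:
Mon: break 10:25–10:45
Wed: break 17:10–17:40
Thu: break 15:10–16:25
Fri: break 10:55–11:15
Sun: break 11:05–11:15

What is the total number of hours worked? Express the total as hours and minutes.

Mon: 08:41–13:35 = 4 h 54 min; less 20 min break → 4 h 34 min
Tue: 07:45–16:09 = 8 h 24 min
Wed: 07:56–18:21 = 10 h 25 min; less 30 min break → 9 h 55 min
Thu: 09:06–20:32 = 11 h 26 min; less 75 min break → 10 h 11 min
Fri: 06:43–12:51 = 6 h 8 min; less 20 min break → 5 h 48 min
Sat: 08:03–13:52 = 5 h 49 min
Sun: 08:47–16:35 = 7 h 48 min; less 10 min break → 7 h 38 min
Total: 4 h 34 min + 8 h 24 min + 9 h 55 min + 10 h 11 min + 5 h 48 min + 5 h 49 min + 7 h 38 min = 52 h 19 min.

52 h 19 min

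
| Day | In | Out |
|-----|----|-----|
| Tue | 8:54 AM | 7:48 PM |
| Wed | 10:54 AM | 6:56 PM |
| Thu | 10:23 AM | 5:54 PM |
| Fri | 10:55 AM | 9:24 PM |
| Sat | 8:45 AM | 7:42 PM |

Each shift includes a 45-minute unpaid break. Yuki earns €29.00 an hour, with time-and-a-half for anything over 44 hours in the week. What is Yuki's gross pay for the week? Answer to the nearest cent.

€1281.80

Tue: 8:54 AM–7:48 PM = 10 h 54 min; less 45 min break → 10 h 9 min
Wed: 10:54 AM–6:56 PM = 8 h 2 min; less 45 min break → 7 h 17 min
Thu: 10:23 AM–5:54 PM = 7 h 31 min; less 45 min break → 6 h 46 min
Fri: 10:55 AM–9:24 PM = 10 h 29 min; less 45 min break → 9 h 44 min
Sat: 8:45 AM–7:42 PM = 10 h 57 min; less 45 min break → 10 h 12 min
Total worked: 44 h 8 min = 2648 min.
Regular 44 h 0 min = 2640 min at €29.00/h; overtime 0 h 8 min = 8 min at €43.50/h.
Pay = (2640 × €29.00 + 8 × €43.50) ÷ 60 = €1281.80.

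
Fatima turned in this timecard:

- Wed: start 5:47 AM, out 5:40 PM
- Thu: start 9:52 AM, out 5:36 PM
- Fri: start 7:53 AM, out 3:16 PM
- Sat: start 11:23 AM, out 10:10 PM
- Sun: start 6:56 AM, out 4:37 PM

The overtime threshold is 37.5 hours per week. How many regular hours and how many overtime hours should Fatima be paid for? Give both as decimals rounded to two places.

Regular 37.50 hours, overtime 9.97 hours

Wed: 5:47 AM–5:40 PM = 11 h 53 min
Thu: 9:52 AM–5:36 PM = 7 h 44 min
Fri: 7:53 AM–3:16 PM = 7 h 23 min
Sat: 11:23 AM–10:10 PM = 10 h 47 min
Sun: 6:56 AM–4:37 PM = 9 h 41 min
Total worked: 47 h 28 min = 47.47 h.
Threshold 37.5 h → overtime 9 h 58 min, regular 37 h 30 min.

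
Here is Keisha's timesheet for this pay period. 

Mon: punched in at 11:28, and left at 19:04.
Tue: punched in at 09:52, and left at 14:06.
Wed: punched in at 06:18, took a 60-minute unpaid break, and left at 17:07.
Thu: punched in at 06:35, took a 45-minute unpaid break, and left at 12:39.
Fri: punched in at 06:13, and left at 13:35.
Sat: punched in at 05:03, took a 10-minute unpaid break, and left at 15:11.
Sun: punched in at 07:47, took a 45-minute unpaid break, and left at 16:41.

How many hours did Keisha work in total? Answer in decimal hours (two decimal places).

52.45 hours

Mon: 11:28–19:04 = 7 h 36 min
Tue: 09:52–14:06 = 4 h 14 min
Wed: 06:18–17:07 = 10 h 49 min; less 60 min break → 9 h 49 min
Thu: 06:35–12:39 = 6 h 4 min; less 45 min break → 5 h 19 min
Fri: 06:13–13:35 = 7 h 22 min
Sat: 05:03–15:11 = 10 h 8 min; less 10 min break → 9 h 58 min
Sun: 07:47–16:41 = 8 h 54 min; less 45 min break → 8 h 9 min
Total: 7 h 36 min + 4 h 14 min + 9 h 49 min + 5 h 19 min + 7 h 22 min + 9 h 58 min + 8 h 9 min = 52 h 27 min.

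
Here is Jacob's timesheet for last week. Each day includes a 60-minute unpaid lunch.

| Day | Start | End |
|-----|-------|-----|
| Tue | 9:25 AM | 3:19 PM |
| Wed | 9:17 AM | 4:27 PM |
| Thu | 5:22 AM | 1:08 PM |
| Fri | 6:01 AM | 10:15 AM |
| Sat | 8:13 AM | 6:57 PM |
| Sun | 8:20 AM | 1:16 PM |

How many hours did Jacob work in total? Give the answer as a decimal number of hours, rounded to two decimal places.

Tue: 9:25 AM–3:19 PM = 5 h 54 min; less 60 min break → 4 h 54 min
Wed: 9:17 AM–4:27 PM = 7 h 10 min; less 60 min break → 6 h 10 min
Thu: 5:22 AM–1:08 PM = 7 h 46 min; less 60 min break → 6 h 46 min
Fri: 6:01 AM–10:15 AM = 4 h 14 min; less 60 min break → 3 h 14 min
Sat: 8:13 AM–6:57 PM = 10 h 44 min; less 60 min break → 9 h 44 min
Sun: 8:20 AM–1:16 PM = 4 h 56 min; less 60 min break → 3 h 56 min
Total: 4 h 54 min + 6 h 10 min + 6 h 46 min + 3 h 14 min + 9 h 44 min + 3 h 56 min = 34 h 44 min.

34.73 hours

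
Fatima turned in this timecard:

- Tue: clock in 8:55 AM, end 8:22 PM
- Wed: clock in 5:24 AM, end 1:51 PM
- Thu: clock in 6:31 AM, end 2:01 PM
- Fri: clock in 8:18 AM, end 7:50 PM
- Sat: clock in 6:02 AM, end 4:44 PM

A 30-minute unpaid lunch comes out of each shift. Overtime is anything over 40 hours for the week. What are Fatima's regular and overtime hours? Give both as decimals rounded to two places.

Regular 40.00 hours, overtime 7.13 hours

Tue: 8:55 AM–8:22 PM = 11 h 27 min; less 30 min break → 10 h 57 min
Wed: 5:24 AM–1:51 PM = 8 h 27 min; less 30 min break → 7 h 57 min
Thu: 6:31 AM–2:01 PM = 7 h 30 min; less 30 min break → 7 h 0 min
Fri: 8:18 AM–7:50 PM = 11 h 32 min; less 30 min break → 11 h 2 min
Sat: 6:02 AM–4:44 PM = 10 h 42 min; less 30 min break → 10 h 12 min
Total worked: 47 h 8 min = 47.13 h.
Threshold 40 h → overtime 7 h 8 min, regular 40 h 0 min.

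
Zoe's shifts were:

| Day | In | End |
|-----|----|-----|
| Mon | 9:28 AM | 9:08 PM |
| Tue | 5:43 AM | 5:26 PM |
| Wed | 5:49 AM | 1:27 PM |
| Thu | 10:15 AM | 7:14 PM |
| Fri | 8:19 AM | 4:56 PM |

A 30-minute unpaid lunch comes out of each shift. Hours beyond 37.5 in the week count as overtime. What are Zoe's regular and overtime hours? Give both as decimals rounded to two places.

Regular 37.50 hours, overtime 8.62 hours

Mon: 9:28 AM–9:08 PM = 11 h 40 min; less 30 min break → 11 h 10 min
Tue: 5:43 AM–5:26 PM = 11 h 43 min; less 30 min break → 11 h 13 min
Wed: 5:49 AM–1:27 PM = 7 h 38 min; less 30 min break → 7 h 8 min
Thu: 10:15 AM–7:14 PM = 8 h 59 min; less 30 min break → 8 h 29 min
Fri: 8:19 AM–4:56 PM = 8 h 37 min; less 30 min break → 8 h 7 min
Total worked: 46 h 7 min = 46.12 h.
Threshold 37.5 h → overtime 8 h 37 min, regular 37 h 30 min.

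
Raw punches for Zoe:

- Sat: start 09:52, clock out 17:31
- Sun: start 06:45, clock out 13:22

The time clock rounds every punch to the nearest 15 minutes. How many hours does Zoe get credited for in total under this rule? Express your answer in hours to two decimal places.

Sat: in 09:52→09:45, out 17:31→17:30; 7 h 45 min
Sun: in 06:45→06:45, out 13:22→13:15; 6 h 30 min
Total credited: 14 h 15 min.

14.25 hours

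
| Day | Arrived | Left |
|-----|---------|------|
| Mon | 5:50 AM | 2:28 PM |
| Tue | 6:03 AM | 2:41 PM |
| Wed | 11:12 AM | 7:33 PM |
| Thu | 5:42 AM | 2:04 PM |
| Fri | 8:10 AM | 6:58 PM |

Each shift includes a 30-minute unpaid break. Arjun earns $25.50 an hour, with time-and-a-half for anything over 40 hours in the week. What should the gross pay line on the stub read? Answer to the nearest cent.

$1107.34

Mon: 5:50 AM–2:28 PM = 8 h 38 min; less 30 min break → 8 h 8 min
Tue: 6:03 AM–2:41 PM = 8 h 38 min; less 30 min break → 8 h 8 min
Wed: 11:12 AM–7:33 PM = 8 h 21 min; less 30 min break → 7 h 51 min
Thu: 5:42 AM–2:04 PM = 8 h 22 min; less 30 min break → 7 h 52 min
Fri: 8:10 AM–6:58 PM = 10 h 48 min; less 30 min break → 10 h 18 min
Total worked: 42 h 17 min = 2537 min.
Regular 40 h 0 min = 2400 min at $25.50/h; overtime 2 h 17 min = 137 min at $38.25/h.
Pay = (2400 × $25.50 + 137 × $38.25) ÷ 60 = $1107.34.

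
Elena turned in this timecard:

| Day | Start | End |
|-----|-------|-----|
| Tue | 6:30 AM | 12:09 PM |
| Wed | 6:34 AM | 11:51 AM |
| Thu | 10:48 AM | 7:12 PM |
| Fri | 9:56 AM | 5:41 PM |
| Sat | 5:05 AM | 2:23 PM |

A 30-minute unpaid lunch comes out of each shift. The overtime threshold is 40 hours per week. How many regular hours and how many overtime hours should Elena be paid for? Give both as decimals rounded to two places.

Regular 33.88 hours, overtime 0.00 hours

Tue: 6:30 AM–12:09 PM = 5 h 39 min; less 30 min break → 5 h 9 min
Wed: 6:34 AM–11:51 AM = 5 h 17 min; less 30 min break → 4 h 47 min
Thu: 10:48 AM–7:12 PM = 8 h 24 min; less 30 min break → 7 h 54 min
Fri: 9:56 AM–5:41 PM = 7 h 45 min; less 30 min break → 7 h 15 min
Sat: 5:05 AM–2:23 PM = 9 h 18 min; less 30 min break → 8 h 48 min
Total worked: 33 h 53 min = 33.88 h.
Threshold 40 h → overtime 0 h 0 min, regular 33 h 53 min.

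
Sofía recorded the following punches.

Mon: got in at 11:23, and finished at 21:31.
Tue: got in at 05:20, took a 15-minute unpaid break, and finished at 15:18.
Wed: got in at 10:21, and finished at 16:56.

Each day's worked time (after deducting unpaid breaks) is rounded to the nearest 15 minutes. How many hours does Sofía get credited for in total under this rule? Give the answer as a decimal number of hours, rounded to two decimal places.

Mon: 11:23–21:31 = 10 h 8 min → rounds to 10 h 15 min
Tue: 05:20–15:18 = 9 h 58 min − 15 min = 9 h 43 min → rounds to 9 h 45 min
Wed: 10:21–16:56 = 6 h 35 min → rounds to 6 h 30 min
Total credited: 26 h 30 min.

26.50 hours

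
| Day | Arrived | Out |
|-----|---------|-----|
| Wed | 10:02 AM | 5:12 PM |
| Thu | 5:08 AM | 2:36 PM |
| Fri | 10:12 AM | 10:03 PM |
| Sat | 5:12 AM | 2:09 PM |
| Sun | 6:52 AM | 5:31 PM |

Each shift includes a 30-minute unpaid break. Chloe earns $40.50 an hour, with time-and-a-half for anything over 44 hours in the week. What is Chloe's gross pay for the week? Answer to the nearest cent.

$1878.19

Wed: 10:02 AM–5:12 PM = 7 h 10 min; less 30 min break → 6 h 40 min
Thu: 5:08 AM–2:36 PM = 9 h 28 min; less 30 min break → 8 h 58 min
Fri: 10:12 AM–10:03 PM = 11 h 51 min; less 30 min break → 11 h 21 min
Sat: 5:12 AM–2:09 PM = 8 h 57 min; less 30 min break → 8 h 27 min
Sun: 6:52 AM–5:31 PM = 10 h 39 min; less 30 min break → 10 h 9 min
Total worked: 45 h 35 min = 2735 min.
Regular 44 h 0 min = 2640 min at $40.50/h; overtime 1 h 35 min = 95 min at $60.75/h.
Pay = (2640 × $40.50 + 95 × $60.75) ÷ 60 = $1878.19.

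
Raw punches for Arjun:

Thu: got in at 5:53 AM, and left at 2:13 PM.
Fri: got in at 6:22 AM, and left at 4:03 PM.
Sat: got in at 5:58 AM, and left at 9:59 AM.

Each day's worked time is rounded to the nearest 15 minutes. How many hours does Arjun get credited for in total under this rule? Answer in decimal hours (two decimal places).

Thu: 5:53 AM–2:13 PM = 8 h 20 min → rounds to 8 h 15 min
Fri: 6:22 AM–4:03 PM = 9 h 41 min → rounds to 9 h 45 min
Sat: 5:58 AM–9:59 AM = 4 h 1 min → rounds to 4 h 0 min
Total credited: 22 h 0 min.

22.00 hours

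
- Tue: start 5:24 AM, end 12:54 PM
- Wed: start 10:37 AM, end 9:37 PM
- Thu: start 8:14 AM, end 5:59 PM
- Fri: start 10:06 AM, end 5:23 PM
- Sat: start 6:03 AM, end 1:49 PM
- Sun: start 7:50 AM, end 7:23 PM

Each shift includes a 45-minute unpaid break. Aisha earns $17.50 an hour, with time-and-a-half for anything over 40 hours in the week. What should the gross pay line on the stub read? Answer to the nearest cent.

Tue: 5:24 AM–12:54 PM = 7 h 30 min; less 45 min break → 6 h 45 min
Wed: 10:37 AM–9:37 PM = 11 h 0 min; less 45 min break → 10 h 15 min
Thu: 8:14 AM–5:59 PM = 9 h 45 min; less 45 min break → 9 h 0 min
Fri: 10:06 AM–5:23 PM = 7 h 17 min; less 45 min break → 6 h 32 min
Sat: 6:03 AM–1:49 PM = 7 h 46 min; less 45 min break → 7 h 1 min
Sun: 7:50 AM–7:23 PM = 11 h 33 min; less 45 min break → 10 h 48 min
Total worked: 50 h 21 min = 3021 min.
Regular 40 h 0 min = 2400 min at $17.50/h; overtime 10 h 21 min = 621 min at $26.25/h.
Pay = (2400 × $17.50 + 621 × $26.25) ÷ 60 = $971.69.

$971.69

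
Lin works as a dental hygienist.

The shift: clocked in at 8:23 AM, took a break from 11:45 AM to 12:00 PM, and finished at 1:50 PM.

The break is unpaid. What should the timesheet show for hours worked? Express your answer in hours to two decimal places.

5.20 hours

The shift: 8:23 AM–1:50 PM = 5 h 27 min; less 15 min break → 5 h 12 min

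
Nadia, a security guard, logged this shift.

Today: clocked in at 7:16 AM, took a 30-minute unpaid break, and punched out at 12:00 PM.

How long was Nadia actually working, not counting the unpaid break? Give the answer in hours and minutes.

Today: 7:16 AM–12:00 PM = 4 h 44 min; less 30 min break → 4 h 14 min

4 h 14 min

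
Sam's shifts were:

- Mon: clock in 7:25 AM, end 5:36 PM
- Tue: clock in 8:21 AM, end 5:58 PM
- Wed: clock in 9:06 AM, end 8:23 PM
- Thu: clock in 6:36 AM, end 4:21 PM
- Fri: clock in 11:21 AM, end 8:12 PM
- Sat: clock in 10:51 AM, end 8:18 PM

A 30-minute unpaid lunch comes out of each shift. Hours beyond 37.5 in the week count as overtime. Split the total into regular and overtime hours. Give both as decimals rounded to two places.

Regular 37.50 hours, overtime 18.63 hours

Mon: 7:25 AM–5:36 PM = 10 h 11 min; less 30 min break → 9 h 41 min
Tue: 8:21 AM–5:58 PM = 9 h 37 min; less 30 min break → 9 h 7 min
Wed: 9:06 AM–8:23 PM = 11 h 17 min; less 30 min break → 10 h 47 min
Thu: 6:36 AM–4:21 PM = 9 h 45 min; less 30 min break → 9 h 15 min
Fri: 11:21 AM–8:12 PM = 8 h 51 min; less 30 min break → 8 h 21 min
Sat: 10:51 AM–8:18 PM = 9 h 27 min; less 30 min break → 8 h 57 min
Total worked: 56 h 8 min = 56.13 h.
Threshold 37.5 h → overtime 18 h 38 min, regular 37 h 30 min.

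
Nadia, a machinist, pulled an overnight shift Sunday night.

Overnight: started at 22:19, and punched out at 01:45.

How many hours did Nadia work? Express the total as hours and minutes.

Overnight: 22:19 → midnight = 1 h 41 min; midnight → 01:45 = 1 h 45 min; span 3 h 26 min

3 h 26 min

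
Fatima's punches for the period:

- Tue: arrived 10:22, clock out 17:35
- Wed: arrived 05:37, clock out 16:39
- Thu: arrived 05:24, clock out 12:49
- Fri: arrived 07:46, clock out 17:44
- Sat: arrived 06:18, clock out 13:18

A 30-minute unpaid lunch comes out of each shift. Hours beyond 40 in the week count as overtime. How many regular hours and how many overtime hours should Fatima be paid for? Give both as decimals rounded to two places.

Tue: 10:22–17:35 = 7 h 13 min; less 30 min break → 6 h 43 min
Wed: 05:37–16:39 = 11 h 2 min; less 30 min break → 10 h 32 min
Thu: 05:24–12:49 = 7 h 25 min; less 30 min break → 6 h 55 min
Fri: 07:46–17:44 = 9 h 58 min; less 30 min break → 9 h 28 min
Sat: 06:18–13:18 = 7 h 0 min; less 30 min break → 6 h 30 min
Total worked: 40 h 8 min = 40.13 h.
Threshold 40 h → overtime 0 h 8 min, regular 40 h 0 min.

Regular 40.00 hours, overtime 0.13 hours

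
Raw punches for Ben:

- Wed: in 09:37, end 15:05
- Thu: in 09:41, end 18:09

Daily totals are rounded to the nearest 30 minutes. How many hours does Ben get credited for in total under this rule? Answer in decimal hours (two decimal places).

14.00 hours

Wed: 09:37–15:05 = 5 h 28 min → rounds to 5 h 30 min
Thu: 09:41–18:09 = 8 h 28 min → rounds to 8 h 30 min
Total credited: 14 h 0 min.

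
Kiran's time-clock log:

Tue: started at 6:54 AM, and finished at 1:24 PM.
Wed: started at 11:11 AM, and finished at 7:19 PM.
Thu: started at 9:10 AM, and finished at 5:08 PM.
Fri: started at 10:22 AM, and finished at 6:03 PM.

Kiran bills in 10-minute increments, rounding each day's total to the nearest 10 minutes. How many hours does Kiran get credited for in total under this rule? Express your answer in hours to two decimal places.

30.33 hours

Tue: 6:54 AM–1:24 PM = 6 h 30 min → rounds to 6 h 30 min
Wed: 11:11 AM–7:19 PM = 8 h 8 min → rounds to 8 h 10 min
Thu: 9:10 AM–5:08 PM = 7 h 58 min → rounds to 8 h 0 min
Fri: 10:22 AM–6:03 PM = 7 h 41 min → rounds to 7 h 40 min
Total credited: 30 h 20 min.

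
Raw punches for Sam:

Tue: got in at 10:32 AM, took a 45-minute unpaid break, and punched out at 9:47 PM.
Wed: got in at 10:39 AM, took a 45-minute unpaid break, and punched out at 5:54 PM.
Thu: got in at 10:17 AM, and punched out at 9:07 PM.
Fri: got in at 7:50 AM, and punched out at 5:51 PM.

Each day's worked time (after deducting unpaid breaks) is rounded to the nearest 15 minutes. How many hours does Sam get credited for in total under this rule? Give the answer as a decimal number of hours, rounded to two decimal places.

Tue: 10:32 AM–9:47 PM = 11 h 15 min − 45 min = 10 h 30 min → rounds to 10 h 30 min
Wed: 10:39 AM–5:54 PM = 7 h 15 min − 45 min = 6 h 30 min → rounds to 6 h 30 min
Thu: 10:17 AM–9:07 PM = 10 h 50 min → rounds to 10 h 45 min
Fri: 7:50 AM–5:51 PM = 10 h 1 min → rounds to 10 h 0 min
Total credited: 37 h 45 min.

37.75 hours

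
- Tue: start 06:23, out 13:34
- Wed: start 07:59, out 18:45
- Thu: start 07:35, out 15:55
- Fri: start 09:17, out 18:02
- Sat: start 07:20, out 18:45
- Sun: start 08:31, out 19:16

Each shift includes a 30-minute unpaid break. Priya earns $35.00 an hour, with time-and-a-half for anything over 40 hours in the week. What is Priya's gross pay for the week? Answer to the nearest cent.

Tue: 06:23–13:34 = 7 h 11 min; less 30 min break → 6 h 41 min
Wed: 07:59–18:45 = 10 h 46 min; less 30 min break → 10 h 16 min
Thu: 07:35–15:55 = 8 h 20 min; less 30 min break → 7 h 50 min
Fri: 09:17–18:02 = 8 h 45 min; less 30 min break → 8 h 15 min
Sat: 07:20–18:45 = 11 h 25 min; less 30 min break → 10 h 55 min
Sun: 08:31–19:16 = 10 h 45 min; less 30 min break → 10 h 15 min
Total worked: 54 h 12 min = 3252 min.
Regular 40 h 0 min = 2400 min at $35.00/h; overtime 14 h 12 min = 852 min at $52.50/h.
Pay = (2400 × $35.00 + 852 × $52.50) ÷ 60 = $2145.50.

$2145.50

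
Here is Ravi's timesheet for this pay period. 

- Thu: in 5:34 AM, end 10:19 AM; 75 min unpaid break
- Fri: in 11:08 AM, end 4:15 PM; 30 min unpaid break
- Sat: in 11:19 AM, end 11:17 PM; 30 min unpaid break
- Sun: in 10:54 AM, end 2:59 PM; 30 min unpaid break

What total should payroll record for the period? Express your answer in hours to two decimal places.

23.17 hours

Thu: 5:34 AM–10:19 AM = 4 h 45 min; less 75 min break → 3 h 30 min
Fri: 11:08 AM–4:15 PM = 5 h 7 min; less 30 min break → 4 h 37 min
Sat: 11:19 AM–11:17 PM = 11 h 58 min; less 30 min break → 11 h 28 min
Sun: 10:54 AM–2:59 PM = 4 h 5 min; less 30 min break → 3 h 35 min
Total: 3 h 30 min + 4 h 37 min + 11 h 28 min + 3 h 35 min = 23 h 10 min.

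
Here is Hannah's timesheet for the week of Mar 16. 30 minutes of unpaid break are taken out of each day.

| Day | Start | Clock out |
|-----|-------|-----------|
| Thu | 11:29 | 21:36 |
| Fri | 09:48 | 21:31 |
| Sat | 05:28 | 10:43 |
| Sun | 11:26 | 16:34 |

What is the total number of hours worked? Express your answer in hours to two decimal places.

30.22 hours

Thu: 11:29–21:36 = 10 h 7 min; less 30 min break → 9 h 37 min
Fri: 09:48–21:31 = 11 h 43 min; less 30 min break → 11 h 13 min
Sat: 05:28–10:43 = 5 h 15 min; less 30 min break → 4 h 45 min
Sun: 11:26–16:34 = 5 h 8 min; less 30 min break → 4 h 38 min
Total: 9 h 37 min + 11 h 13 min + 4 h 45 min + 4 h 38 min = 30 h 13 min.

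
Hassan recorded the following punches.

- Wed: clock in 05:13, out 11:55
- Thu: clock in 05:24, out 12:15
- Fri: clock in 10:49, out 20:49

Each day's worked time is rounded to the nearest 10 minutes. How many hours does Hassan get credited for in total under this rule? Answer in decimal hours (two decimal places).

23.50 hours

Wed: 05:13–11:55 = 6 h 42 min → rounds to 6 h 40 min
Thu: 05:24–12:15 = 6 h 51 min → rounds to 6 h 50 min
Fri: 10:49–20:49 = 10 h 0 min → rounds to 10 h 0 min
Total credited: 23 h 30 min.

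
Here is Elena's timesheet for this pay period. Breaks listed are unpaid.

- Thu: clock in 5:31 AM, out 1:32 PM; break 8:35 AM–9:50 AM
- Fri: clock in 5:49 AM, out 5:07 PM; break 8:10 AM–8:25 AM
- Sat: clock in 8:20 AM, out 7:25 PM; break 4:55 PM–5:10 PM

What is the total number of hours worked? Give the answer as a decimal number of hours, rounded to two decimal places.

28.65 hours

Thu: 5:31 AM–1:32 PM = 8 h 1 min; less 75 min break → 6 h 46 min
Fri: 5:49 AM–5:07 PM = 11 h 18 min; less 15 min break → 11 h 3 min
Sat: 8:20 AM–7:25 PM = 11 h 5 min; less 15 min break → 10 h 50 min
Total: 6 h 46 min + 11 h 3 min + 10 h 50 min = 28 h 39 min.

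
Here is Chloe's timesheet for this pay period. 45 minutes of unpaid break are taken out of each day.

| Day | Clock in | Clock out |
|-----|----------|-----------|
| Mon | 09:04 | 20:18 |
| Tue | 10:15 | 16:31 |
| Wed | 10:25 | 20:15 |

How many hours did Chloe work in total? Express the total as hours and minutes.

Mon: 09:04–20:18 = 11 h 14 min; less 45 min break → 10 h 29 min
Tue: 10:15–16:31 = 6 h 16 min; less 45 min break → 5 h 31 min
Wed: 10:25–20:15 = 9 h 50 min; less 45 min break → 9 h 5 min
Total: 10 h 29 min + 5 h 31 min + 9 h 5 min = 25 h 5 min.

25 h 5 min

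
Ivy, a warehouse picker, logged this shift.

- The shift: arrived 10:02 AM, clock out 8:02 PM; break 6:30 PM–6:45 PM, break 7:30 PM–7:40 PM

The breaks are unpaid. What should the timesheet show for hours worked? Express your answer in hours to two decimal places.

9.58 hours

The shift: 10:02 AM–8:02 PM = 10 h 0 min; less 25 min break → 9 h 35 min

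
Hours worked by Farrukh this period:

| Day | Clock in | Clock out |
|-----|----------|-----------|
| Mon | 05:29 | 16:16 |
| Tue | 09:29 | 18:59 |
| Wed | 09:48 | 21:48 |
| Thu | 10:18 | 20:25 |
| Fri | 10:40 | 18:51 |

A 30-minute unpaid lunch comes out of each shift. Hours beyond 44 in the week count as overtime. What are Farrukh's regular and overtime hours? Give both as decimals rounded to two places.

Regular 44.00 hours, overtime 4.08 hours

Mon: 05:29–16:16 = 10 h 47 min; less 30 min break → 10 h 17 min
Tue: 09:29–18:59 = 9 h 30 min; less 30 min break → 9 h 0 min
Wed: 09:48–21:48 = 12 h 0 min; less 30 min break → 11 h 30 min
Thu: 10:18–20:25 = 10 h 7 min; less 30 min break → 9 h 37 min
Fri: 10:40–18:51 = 8 h 11 min; less 30 min break → 7 h 41 min
Total worked: 48 h 5 min = 48.08 h.
Threshold 44 h → overtime 4 h 5 min, regular 44 h 0 min.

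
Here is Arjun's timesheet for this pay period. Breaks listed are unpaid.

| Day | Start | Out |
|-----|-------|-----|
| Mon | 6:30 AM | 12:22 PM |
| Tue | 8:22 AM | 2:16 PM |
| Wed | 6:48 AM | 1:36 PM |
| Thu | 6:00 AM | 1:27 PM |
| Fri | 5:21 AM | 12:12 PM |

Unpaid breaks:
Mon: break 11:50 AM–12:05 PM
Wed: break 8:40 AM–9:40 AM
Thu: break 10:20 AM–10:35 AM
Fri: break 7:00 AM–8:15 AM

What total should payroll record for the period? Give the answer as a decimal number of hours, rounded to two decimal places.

30.12 hours

Mon: 6:30 AM–12:22 PM = 5 h 52 min; less 15 min break → 5 h 37 min
Tue: 8:22 AM–2:16 PM = 5 h 54 min
Wed: 6:48 AM–1:36 PM = 6 h 48 min; less 60 min break → 5 h 48 min
Thu: 6:00 AM–1:27 PM = 7 h 27 min; less 15 min break → 7 h 12 min
Fri: 5:21 AM–12:12 PM = 6 h 51 min; less 75 min break → 5 h 36 min
Total: 5 h 37 min + 5 h 54 min + 5 h 48 min + 7 h 12 min + 5 h 36 min = 30 h 7 min.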